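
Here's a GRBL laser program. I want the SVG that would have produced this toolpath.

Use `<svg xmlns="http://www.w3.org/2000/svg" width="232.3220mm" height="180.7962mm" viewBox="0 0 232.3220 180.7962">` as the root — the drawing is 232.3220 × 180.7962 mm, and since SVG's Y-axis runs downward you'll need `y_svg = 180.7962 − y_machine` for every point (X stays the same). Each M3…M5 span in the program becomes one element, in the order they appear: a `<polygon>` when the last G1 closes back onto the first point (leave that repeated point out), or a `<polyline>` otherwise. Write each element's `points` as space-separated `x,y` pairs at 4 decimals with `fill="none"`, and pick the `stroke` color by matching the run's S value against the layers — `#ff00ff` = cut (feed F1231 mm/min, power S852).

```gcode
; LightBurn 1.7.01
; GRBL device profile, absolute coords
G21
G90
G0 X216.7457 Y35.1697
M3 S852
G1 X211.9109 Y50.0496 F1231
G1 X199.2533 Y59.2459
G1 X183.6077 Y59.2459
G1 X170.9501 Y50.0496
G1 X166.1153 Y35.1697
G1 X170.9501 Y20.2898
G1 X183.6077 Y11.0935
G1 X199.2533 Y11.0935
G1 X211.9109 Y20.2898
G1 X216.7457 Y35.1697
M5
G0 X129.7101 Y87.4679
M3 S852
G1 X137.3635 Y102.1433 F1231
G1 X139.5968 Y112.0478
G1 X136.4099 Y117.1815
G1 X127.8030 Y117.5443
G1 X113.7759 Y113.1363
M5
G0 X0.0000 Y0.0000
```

<svg xmlns="http://www.w3.org/2000/svg" width="232.3220mm" height="180.7962mm" viewBox="0 0 232.3220 180.7962">
  <polygon points="216.7457,145.6265 211.9109,130.7466 199.2533,121.5503 183.6077,121.5503 170.9501,130.7466 166.1153,145.6265 170.9501,160.5064 183.6077,169.7027 199.2533,169.7027 211.9109,160.5064" fill="none" stroke="#ff00ff"/>
  <polyline points="129.7101,93.3283 137.3635,78.6529 139.5968,68.7484 136.4099,63.6147 127.8030,63.2519 113.7759,67.6599" fill="none" stroke="#ff00ff"/>
</svg>

Machine Y-up, SVG Y-down with viewBox height 180.7962, so y_svg = 180.7962 − y_machine; X carries over. Every run uses S852, so all elements get stroke `#ff00ff` (cut).

Run 1: The run returns to its start, so emit a `<polygon>` with points (Y-flipped): 216.7457,145.6265 211.9109,130.7466 199.2533,121.5503 183.6077,121.5503 170.9501,130.7466 166.1153,145.6265 170.9501,160.5064 183.6077,169.7027 199.2533,169.7027 211.9109,160.5064.

Run 2: The run is open, so emit a `<polyline>` with points (Y-flipped): 129.7101,93.3283 137.3635,78.6529 139.5968,68.7484 136.4099,63.6147 127.8030,63.2519 113.7759,67.6599.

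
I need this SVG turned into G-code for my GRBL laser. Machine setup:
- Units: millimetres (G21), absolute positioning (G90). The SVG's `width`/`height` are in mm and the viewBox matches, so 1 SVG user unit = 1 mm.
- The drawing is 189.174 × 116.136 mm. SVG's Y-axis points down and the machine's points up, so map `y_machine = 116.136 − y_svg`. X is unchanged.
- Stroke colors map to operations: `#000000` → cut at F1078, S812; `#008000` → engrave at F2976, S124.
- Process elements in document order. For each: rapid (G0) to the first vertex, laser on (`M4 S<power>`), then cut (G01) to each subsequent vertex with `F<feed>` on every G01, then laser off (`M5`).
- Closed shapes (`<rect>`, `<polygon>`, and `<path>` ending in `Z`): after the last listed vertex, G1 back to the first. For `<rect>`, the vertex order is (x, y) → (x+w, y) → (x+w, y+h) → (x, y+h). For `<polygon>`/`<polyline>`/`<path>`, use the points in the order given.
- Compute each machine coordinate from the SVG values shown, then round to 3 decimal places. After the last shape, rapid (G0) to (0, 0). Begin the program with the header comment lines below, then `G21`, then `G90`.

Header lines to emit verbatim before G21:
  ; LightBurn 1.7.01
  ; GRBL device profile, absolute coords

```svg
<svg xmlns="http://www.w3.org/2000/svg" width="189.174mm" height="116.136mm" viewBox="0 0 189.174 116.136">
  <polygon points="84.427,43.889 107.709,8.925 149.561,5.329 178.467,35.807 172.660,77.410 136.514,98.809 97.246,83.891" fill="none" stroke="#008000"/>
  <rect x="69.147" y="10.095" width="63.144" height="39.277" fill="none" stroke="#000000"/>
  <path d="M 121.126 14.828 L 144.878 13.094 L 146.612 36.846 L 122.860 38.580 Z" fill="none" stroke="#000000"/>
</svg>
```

; LightBurn 1.7.01
; GRBL device profile, absolute coords
G21
G90
G0 X84.427 Y72.247
M4 S124
G01 X107.709 Y107.211 F2976
G01 X149.561 Y110.807 F2976
G01 X178.467 Y80.329 F2976
G01 X172.660 Y38.726 F2976
G01 X136.514 Y17.327 F2976
G01 X97.246 Y32.245 F2976
G01 X84.427 Y72.247 F2976
M5
G0 X69.147 Y106.041
M4 S812
G01 X132.291 Y106.041 F1078
G01 X132.291 Y66.764 F1078
G01 X69.147 Y66.764 F1078
G01 X69.147 Y106.041 F1078
M5
G0 X121.126 Y101.308
M4 S812
G01 X144.878 Y103.042 F1078
G01 X146.612 Y79.290 F1078
G01 X122.860 Y77.556 F1078
G01 X121.126 Y101.308 F1078
M5
G0 X0.000 Y0.000

Since the viewBox matches the mm dimensions, user units are millimetres directly. The only transform is the Y-flip y_m = 116.136 − y_svg.

Shape 1 is a regular polygon drawn with `<polygon>`. Its stroke #008000 means engrave at S124, F2976. After flipping Y the toolpath is (84.427,72.247) → (107.709,107.211) → (149.561,110.807) → (178.467,80.329) → (172.660,38.726) → (136.514,17.327) → (97.246,32.245) → (84.427,72.247), returning to the start.

Shape 2 is a rectangle drawn with `<rect>`. Its stroke #000000 means cut at S812, F1078. After flipping Y the toolpath is (69.147,106.041) → (132.291,106.041) → (132.291,66.764) → (69.147,66.764) → (69.147,106.041), returning to the start.

Shape 3 is a regular polygon drawn with `<path>`. Its stroke #000000 means cut at S812, F1078. After flipping Y the toolpath is (121.126,101.308) → (144.878,103.042) → (146.612,79.290) → (122.860,77.556) → (121.126,101.308), returning to the start.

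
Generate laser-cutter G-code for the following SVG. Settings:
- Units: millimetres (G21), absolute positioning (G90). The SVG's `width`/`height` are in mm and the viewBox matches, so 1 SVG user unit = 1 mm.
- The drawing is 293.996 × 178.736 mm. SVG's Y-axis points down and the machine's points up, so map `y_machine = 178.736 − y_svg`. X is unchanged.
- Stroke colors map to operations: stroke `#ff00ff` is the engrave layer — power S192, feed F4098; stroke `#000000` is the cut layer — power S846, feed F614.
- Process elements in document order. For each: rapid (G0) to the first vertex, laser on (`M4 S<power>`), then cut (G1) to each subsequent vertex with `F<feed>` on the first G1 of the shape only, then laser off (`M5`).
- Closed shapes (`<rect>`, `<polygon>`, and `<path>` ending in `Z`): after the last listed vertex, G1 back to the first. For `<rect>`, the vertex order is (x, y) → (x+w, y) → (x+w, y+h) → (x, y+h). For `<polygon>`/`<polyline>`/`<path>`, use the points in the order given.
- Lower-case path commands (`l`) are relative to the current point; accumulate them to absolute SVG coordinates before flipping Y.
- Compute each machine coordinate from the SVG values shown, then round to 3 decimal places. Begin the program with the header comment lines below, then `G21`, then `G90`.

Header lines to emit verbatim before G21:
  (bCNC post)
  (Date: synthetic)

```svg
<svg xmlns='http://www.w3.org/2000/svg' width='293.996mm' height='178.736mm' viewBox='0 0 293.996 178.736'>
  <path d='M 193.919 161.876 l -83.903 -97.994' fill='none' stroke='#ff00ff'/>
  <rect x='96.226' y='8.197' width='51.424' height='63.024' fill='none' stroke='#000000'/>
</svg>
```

viewBox `0 0 293.996 178.736` with mm width/height → 1 unit = 1 mm. Flip: y_m = 178.736 − y_svg.

**Shape 1** — `<path>` line segment, stroke `#ff00ff` → engrave (S192, F4098). Machine vertices: (193.919,16.860) → (110.016,114.854). Open path.

**Shape 2** — `<rect>` rectangle, stroke `#000000` → cut (S846, F614). Machine vertices: (96.226,170.539) → (147.650,170.539) → (147.650,107.515) → (96.226,107.515) → (96.226,170.539). Closed: final G1 returns to the first vertex.

(bCNC post)
(Date: synthetic)
G21
G90
G0 X193.919 Y16.860
M4 S192
G1 X110.016 Y114.854 F4098
M5
G0 X96.226 Y170.539
M4 S846
G1 X147.650 Y170.539 F614
G1 X147.650 Y107.515
G1 X96.226 Y107.515
G1 X96.226 Y170.539
M5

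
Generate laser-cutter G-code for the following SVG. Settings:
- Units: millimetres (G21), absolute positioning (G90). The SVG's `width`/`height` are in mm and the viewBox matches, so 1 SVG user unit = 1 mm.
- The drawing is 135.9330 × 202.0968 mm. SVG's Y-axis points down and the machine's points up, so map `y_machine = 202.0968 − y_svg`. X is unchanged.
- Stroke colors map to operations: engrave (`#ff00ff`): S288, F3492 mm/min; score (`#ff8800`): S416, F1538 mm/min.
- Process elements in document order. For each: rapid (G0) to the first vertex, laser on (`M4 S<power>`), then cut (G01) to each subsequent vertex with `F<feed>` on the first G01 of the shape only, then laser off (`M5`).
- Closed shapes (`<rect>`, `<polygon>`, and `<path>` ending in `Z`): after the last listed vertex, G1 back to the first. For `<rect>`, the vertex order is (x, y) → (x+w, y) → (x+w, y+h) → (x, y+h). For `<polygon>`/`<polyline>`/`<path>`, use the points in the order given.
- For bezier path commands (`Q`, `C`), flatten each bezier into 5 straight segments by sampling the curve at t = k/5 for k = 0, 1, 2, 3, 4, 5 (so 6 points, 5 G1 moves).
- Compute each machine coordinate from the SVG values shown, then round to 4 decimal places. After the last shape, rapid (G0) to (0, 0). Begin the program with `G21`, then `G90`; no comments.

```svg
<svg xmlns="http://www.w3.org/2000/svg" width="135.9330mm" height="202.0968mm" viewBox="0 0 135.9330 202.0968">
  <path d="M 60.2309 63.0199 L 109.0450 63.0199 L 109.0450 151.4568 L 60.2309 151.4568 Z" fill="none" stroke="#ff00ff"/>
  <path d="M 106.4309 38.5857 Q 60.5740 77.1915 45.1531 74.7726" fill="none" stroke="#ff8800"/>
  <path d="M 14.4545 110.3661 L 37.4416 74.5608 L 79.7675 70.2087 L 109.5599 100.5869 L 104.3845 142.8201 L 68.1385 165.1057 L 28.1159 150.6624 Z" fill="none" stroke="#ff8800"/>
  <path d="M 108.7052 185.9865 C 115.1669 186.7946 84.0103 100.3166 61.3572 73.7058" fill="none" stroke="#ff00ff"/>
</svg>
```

G21
G90
G0 X60.2309 Y139.0769
M4 S288
G01 X109.0450 Y139.0769 F3492
G01 X109.0450 Y50.6400
G01 X60.2309 Y50.6400
G01 X60.2309 Y139.0769
M5
G0 X106.4309 Y163.5111
M4 S416
G01 X89.3056 Y149.7098 F1538
G01 X74.6151 Y139.1904
G01 X62.3596 Y131.9530
G01 X52.5389 Y127.9976
G01 X45.1531 Y127.3242
M5
G0 X14.4545 Y91.7307
M4 S416
G01 X37.4416 Y127.5360 F1538
G01 X79.7675 Y131.8881
G01 X109.5599 Y101.5099
G01 X104.3845 Y59.2767
G01 X68.1385 Y36.9911
G01 X28.1159 Y51.4344
G01 X14.4545 Y91.7307
M5
G0 X108.7052 Y16.1103
M4 S288
G01 X108.4370 Y24.9225 F3492
G01 X101.3543 Y47.6201
G01 X89.6708 Y77.1396
G01 X75.6005 Y106.4177
G01 X61.3572 Y128.3910
M5
G0 X0.0000 Y0.0000

Since the viewBox matches the mm dimensions, user units are millimetres directly. The only transform is the Y-flip y_m = 202.0968 − y_svg.

Shape 1 is a rectangle drawn with `<path>`. Its stroke #ff00ff means engrave at S288, F3492. After flipping Y the toolpath is (60.2309,139.0769) → (109.0450,139.0769) → (109.0450,50.6400) → (60.2309,50.6400) → (60.2309,139.0769), returning to the start.

Shape 2 is a quadratic bezier drawn with `<path>`. Its stroke #ff8800 means score at S416, F1538. After flipping Y the toolpath is (106.4309,163.5111) → (89.3056,149.7098) → (74.6151,139.1904) → (62.3596,131.9530) → (52.5389,127.9976) → (45.1531,127.3242).

Shape 3 is a regular polygon drawn with `<path>`. Its stroke #ff8800 means score at S416, F1538. After flipping Y the toolpath is (14.4545,91.7307) → (37.4416,127.5360) → (79.7675,131.8881) → (109.5599,101.5099) → (104.3845,59.2767) → (68.1385,36.9911) → (28.1159,51.4344) → (14.4545,91.7307), returning to the start.

Shape 4 is a cubic bezier drawn with `<path>`. Its stroke #ff00ff means engrave at S288, F3492. After flipping Y the toolpath is (108.7052,16.1103) → (108.4370,24.9225) → (101.3543,47.6201) → (89.6708,77.1396) → (75.6005,106.4177) → (61.3572,128.3910).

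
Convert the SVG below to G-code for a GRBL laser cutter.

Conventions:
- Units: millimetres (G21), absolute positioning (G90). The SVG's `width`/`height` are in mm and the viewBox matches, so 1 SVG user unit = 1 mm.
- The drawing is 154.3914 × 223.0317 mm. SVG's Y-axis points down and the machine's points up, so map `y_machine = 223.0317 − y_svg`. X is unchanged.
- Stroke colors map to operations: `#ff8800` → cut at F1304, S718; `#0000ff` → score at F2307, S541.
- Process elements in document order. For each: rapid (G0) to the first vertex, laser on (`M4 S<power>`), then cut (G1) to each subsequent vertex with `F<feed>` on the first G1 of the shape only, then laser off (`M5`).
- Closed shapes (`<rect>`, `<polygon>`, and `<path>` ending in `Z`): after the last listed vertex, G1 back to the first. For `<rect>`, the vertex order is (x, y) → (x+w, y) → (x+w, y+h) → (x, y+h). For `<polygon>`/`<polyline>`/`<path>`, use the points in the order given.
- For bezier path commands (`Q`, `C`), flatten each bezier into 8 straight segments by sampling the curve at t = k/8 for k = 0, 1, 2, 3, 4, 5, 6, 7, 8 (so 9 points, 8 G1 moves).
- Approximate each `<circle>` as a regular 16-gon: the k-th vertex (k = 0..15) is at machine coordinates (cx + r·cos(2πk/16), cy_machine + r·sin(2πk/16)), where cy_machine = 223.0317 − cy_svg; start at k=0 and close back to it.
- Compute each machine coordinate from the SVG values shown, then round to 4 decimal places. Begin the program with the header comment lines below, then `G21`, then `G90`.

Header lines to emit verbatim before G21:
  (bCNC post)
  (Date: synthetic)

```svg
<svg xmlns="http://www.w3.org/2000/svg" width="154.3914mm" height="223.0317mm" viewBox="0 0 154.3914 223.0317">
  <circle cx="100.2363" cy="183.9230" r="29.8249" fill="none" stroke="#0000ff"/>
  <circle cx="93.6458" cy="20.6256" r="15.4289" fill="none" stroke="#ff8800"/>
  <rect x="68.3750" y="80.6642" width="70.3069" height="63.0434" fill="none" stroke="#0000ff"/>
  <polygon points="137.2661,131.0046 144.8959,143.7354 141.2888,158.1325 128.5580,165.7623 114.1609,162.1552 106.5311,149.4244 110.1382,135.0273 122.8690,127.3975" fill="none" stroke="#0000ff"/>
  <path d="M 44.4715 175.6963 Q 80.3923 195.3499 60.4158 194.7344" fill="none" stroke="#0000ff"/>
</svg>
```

1 u = 1 mm; y_m = 223.0317 − y.

[1] `<circle>` circle, #0000ff→score S541 F2307: (130.0612,39.1087) → (127.7909,50.5222) → (121.3257,60.1981) → (111.6498,66.6633) → (100.2363,68.9336) → (88.8228,66.6633) → (79.1469,60.1981) → (72.6817,50.5222) → (70.4114,39.1087) → (72.6817,27.6952) → (79.1469,18.0193) → (88.8228,11.5541) → (100.2363,9.2838) → (111.6498,11.5541) → (121.3257,18.0193) → (127.7909,27.6952) → (130.0612,39.1087) (closed)

[2] `<circle>` circle, #ff8800→cut S718 F1304: (109.0747,202.4061) → (107.9002,208.3105) → (104.5557,213.3160) → (99.5502,216.6605) → (93.6458,217.8350) → (87.7414,216.6605) → (82.7359,213.3160) → (79.3914,208.3105) → (78.2169,202.4061) → (79.3914,196.5017) → (82.7359,191.4962) → (87.7414,188.1517) → (93.6458,186.9772) → (99.5502,188.1517) → (104.5557,191.4962) → (107.9002,196.5017) → (109.0747,202.4061) (closed)

[3] `<rect>` rectangle, #0000ff→score S541 F2307: (68.3750,142.3675) → (138.6819,142.3675) → (138.6819,79.3241) → (68.3750,79.3241) → (68.3750,142.3675) (closed)

[4] `<polygon>` regular polygon, #0000ff→score S541 F2307: (137.2661,92.0271) → (144.8959,79.2963) → (141.2888,64.8992) → (128.5580,57.2694) → (114.1609,60.8765) → (106.5311,73.6073) → (110.1382,88.0044) → (122.8690,95.6342) → (137.2661,92.0271) (closed)

[5] `<path>` quadratic bezier, #0000ff→score S541 F2307: (44.4715,47.3354) → (52.5783,42.7387) → (58.9383,38.7754) → (63.5515,35.4455) → (66.4180,32.7491) → (67.5376,30.6860) → (66.9105,29.2564) → (64.5365,28.4601) → (60.4158,28.2973)

(bCNC post)
(Date: synthetic)
G21
G90
G0 X130.0612 Y39.1087
M4 S541
G1 X127.7909 Y50.5222 F2307
G1 X121.3257 Y60.1981
G1 X111.6498 Y66.6633
G1 X100.2363 Y68.9336
G1 X88.8228 Y66.6633
G1 X79.1469 Y60.1981
G1 X72.6817 Y50.5222
G1 X70.4114 Y39.1087
G1 X72.6817 Y27.6952
G1 X79.1469 Y18.0193
G1 X88.8228 Y11.5541
G1 X100.2363 Y9.2838
G1 X111.6498 Y11.5541
G1 X121.3257 Y18.0193
G1 X127.7909 Y27.6952
G1 X130.0612 Y39.1087
M5
G0 X109.0747 Y202.4061
M4 S718
G1 X107.9002 Y208.3105 F1304
G1 X104.5557 Y213.3160
G1 X99.5502 Y216.6605
G1 X93.6458 Y217.8350
G1 X87.7414 Y216.6605
G1 X82.7359 Y213.3160
G1 X79.3914 Y208.3105
G1 X78.2169 Y202.4061
G1 X79.3914 Y196.5017
G1 X82.7359 Y191.4962
G1 X87.7414 Y188.1517
G1 X93.6458 Y186.9772
G1 X99.5502 Y188.1517
G1 X104.5557 Y191.4962
G1 X107.9002 Y196.5017
G1 X109.0747 Y202.4061
M5
G0 X68.3750 Y142.3675
M4 S541
G1 X138.6819 Y142.3675 F2307
G1 X138.6819 Y79.3241
G1 X68.3750 Y79.3241
G1 X68.3750 Y142.3675
M5
G0 X137.2661 Y92.0271
M4 S541
G1 X144.8959 Y79.2963 F2307
G1 X141.2888 Y64.8992
G1 X128.5580 Y57.2694
G1 X114.1609 Y60.8765
G1 X106.5311 Y73.6073
G1 X110.1382 Y88.0044
G1 X122.8690 Y95.6342
G1 X137.2661 Y92.0271
M5
G0 X44.4715 Y47.3354
M4 S541
G1 X52.5783 Y42.7387 F2307
G1 X58.9383 Y38.7754
G1 X63.5515 Y35.4455
G1 X66.4180 Y32.7491
G1 X67.5376 Y30.6860
G1 X66.9105 Y29.2564
G1 X64.5365 Y28.4601
G1 X60.4158 Y28.2973
M5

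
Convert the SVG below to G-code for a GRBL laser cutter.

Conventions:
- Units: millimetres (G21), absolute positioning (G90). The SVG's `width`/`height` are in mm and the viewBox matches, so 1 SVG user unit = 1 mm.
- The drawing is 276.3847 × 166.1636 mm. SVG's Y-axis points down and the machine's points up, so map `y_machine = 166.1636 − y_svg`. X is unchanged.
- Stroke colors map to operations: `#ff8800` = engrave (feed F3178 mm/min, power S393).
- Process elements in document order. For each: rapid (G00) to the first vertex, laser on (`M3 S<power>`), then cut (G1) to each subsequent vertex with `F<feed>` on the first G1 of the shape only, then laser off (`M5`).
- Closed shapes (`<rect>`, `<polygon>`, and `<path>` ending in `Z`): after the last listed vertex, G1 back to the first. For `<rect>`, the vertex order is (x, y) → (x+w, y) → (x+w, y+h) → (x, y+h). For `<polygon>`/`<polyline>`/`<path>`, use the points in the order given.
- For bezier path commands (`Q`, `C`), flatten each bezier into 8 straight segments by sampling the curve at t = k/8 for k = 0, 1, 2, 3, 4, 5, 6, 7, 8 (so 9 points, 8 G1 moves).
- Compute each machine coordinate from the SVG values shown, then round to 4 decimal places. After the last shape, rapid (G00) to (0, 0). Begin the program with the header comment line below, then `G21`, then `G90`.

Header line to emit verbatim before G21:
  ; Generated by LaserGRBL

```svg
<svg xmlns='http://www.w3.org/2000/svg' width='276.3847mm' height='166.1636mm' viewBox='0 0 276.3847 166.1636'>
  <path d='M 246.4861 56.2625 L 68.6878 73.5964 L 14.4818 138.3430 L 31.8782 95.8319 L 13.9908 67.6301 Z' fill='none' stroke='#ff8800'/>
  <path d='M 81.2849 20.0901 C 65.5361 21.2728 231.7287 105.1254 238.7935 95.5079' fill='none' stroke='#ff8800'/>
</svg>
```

; Generated by LaserGRBL
G21
G90
G00 X246.4861 Y109.9011
M3 S393
G1 X68.6878 Y92.5672 F3178
G1 X14.4818 Y27.8206
G1 X31.8782 Y70.3317
G1 X13.9908 Y98.5335
G1 X246.4861 Y109.9011
M5
G00 X81.2849 Y146.0735
M3 S393
G1 X83.2415 Y142.0989 F3178
G1 X98.2581 Y132.4381
G1 X122.3380 Y119.1552
G1 X151.4841 Y104.3145
G1 X181.6996 Y89.9801
G1 X208.9876 Y78.2160
G1 X229.3512 Y71.0865
G1 X238.7935 Y70.6557
M5
G00 X0.0000 Y0.0000

viewBox `0 0 276.3847 166.1636` with mm width/height → 1 unit = 1 mm. Flip: y_m = 166.1636 − y_svg.

**Shape 1** — `<path>` closed polygon, stroke `#ff8800` → engrave (S393, F3178). Machine vertices: (246.4861,109.9011) → (68.6878,92.5672) → (14.4818,27.8206) → (31.8782,70.3317) → (13.9908,98.5335) → (246.4861,109.9011). Closed: final G1 returns to the first vertex.

**Shape 2** — `<path>` cubic bezier, stroke `#ff8800` → engrave (S393, F3178). Control points (SVG): P0=(81.2849,20.0901), P1=(65.5361,21.2728), P2=(231.7287,105.1254), P3=(238.7935,95.5079); sampled at t=k/8. Machine vertices: (81.2849,146.0735) → (83.2415,142.0989) → (98.2581,132.4381) → (122.3380,119.1552) → (151.4841,104.3145) → (181.6996,89.9801) → (208.9876,78.2160) → (229.3512,71.0865) → (238.7935,70.6557). Open path.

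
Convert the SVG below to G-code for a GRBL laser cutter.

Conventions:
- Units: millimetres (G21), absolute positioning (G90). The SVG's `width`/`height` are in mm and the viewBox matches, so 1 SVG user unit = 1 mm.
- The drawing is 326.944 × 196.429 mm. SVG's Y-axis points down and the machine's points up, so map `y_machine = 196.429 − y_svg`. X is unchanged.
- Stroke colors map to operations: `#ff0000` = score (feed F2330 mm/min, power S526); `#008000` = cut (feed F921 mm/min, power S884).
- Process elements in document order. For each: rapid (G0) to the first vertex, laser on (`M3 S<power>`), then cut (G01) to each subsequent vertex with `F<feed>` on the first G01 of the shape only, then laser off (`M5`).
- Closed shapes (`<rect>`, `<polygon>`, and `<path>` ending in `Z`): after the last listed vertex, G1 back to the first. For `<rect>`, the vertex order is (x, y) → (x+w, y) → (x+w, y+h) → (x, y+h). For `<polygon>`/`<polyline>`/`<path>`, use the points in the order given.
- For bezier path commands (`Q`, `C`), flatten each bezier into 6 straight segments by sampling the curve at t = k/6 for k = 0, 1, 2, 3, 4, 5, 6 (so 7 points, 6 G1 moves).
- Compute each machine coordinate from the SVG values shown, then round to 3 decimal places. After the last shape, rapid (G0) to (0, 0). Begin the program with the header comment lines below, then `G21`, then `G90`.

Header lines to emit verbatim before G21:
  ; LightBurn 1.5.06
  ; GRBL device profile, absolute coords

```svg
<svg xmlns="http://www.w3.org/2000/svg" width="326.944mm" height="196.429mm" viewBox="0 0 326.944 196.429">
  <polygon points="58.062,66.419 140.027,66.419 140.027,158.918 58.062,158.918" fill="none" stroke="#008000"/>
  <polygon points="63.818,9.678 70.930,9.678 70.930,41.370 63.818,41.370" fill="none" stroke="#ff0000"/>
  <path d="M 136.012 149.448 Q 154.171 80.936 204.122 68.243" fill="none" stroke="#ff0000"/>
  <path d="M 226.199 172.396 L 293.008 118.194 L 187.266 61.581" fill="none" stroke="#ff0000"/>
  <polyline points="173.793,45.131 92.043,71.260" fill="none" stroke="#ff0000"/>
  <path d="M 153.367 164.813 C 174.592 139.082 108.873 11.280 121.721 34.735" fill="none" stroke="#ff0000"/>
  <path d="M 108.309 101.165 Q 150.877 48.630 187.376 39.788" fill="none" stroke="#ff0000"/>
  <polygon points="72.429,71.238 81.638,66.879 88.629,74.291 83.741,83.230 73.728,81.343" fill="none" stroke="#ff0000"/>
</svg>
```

1 u = 1 mm; y_m = 196.429 − y.

[1] `<polygon>` rectangle, #008000→cut S884 F921: (58.062,130.010) → (140.027,130.010) → (140.027,37.511) → (58.062,37.511) → (58.062,130.010) (closed)

[2] `<polygon>` rectangle, #ff0000→score S526 F2330: (63.818,186.751) → (70.930,186.751) → (70.930,155.059) → (63.818,155.059) → (63.818,186.751) (closed)

[3] `<path>` quadratic bezier, #ff0000→score S526 F2330: (136.012,46.981) → (142.948,68.268) → (151.650,86.454) → (162.119,101.538) → (174.354,113.522) → (188.355,122.404) → (204.122,128.186)

[4] `<path>` open polyline, #ff0000→score S526 F2330: (226.199,24.033) → (293.008,78.235) → (187.266,134.848)

[5] `<polyline>` line segment, #ff0000→score S526 F2330: (173.793,151.298) → (92.043,125.169)

[6] `<path>` cubic bezier, #ff0000→score S526 F2330: (153.367,31.616) → (157.500,51.815) → (151.741,81.988) → (140.685,115.100) → (128.932,144.113) → (121.078,161.990) → (121.721,161.694)

[7] `<path>` quadratic bezier, #ff0000→score S526 F2330: (108.309,95.264) → (122.330,111.562) → (136.013,125.433) → (149.360,136.876) → (162.369,145.892) → (175.041,152.480) → (187.376,156.641)

[8] `<polygon>` regular polygon, #ff0000→score S526 F2330: (72.429,125.191) → (81.638,129.550) → (88.629,122.138) → (83.741,113.199) → (73.728,115.086) → (72.429,125.191) (closed)

; LightBurn 1.5.06
; GRBL device profile, absolute coords
G21
G90
G0 X58.062 Y130.010
M3 S884
G01 X140.027 Y130.010 F921
G01 X140.027 Y37.511
G01 X58.062 Y37.511
G01 X58.062 Y130.010
M5
G0 X63.818 Y186.751
M3 S526
G01 X70.930 Y186.751 F2330
G01 X70.930 Y155.059
G01 X63.818 Y155.059
G01 X63.818 Y186.751
M5
G0 X136.012 Y46.981
M3 S526
G01 X142.948 Y68.268 F2330
G01 X151.650 Y86.454
G01 X162.119 Y101.538
G01 X174.354 Y113.522
G01 X188.355 Y122.404
G01 X204.122 Y128.186
M5
G0 X226.199 Y24.033
M3 S526
G01 X293.008 Y78.235 F2330
G01 X187.266 Y134.848
M5
G0 X173.793 Y151.298
M3 S526
G01 X92.043 Y125.169 F2330
M5
G0 X153.367 Y31.616
M3 S526
G01 X157.500 Y51.815 F2330
G01 X151.741 Y81.988
G01 X140.685 Y115.100
G01 X128.932 Y144.113
G01 X121.078 Y161.990
G01 X121.721 Y161.694
M5
G0 X108.309 Y95.264
M3 S526
G01 X122.330 Y111.562 F2330
G01 X136.013 Y125.433
G01 X149.360 Y136.876
G01 X162.369 Y145.892
G01 X175.041 Y152.480
G01 X187.376 Y156.641
M5
G0 X72.429 Y125.191
M3 S526
G01 X81.638 Y129.550 F2330
G01 X88.629 Y122.138
G01 X83.741 Y113.199
G01 X73.728 Y115.086
G01 X72.429 Y125.191
M5
G0 X0.000 Y0.000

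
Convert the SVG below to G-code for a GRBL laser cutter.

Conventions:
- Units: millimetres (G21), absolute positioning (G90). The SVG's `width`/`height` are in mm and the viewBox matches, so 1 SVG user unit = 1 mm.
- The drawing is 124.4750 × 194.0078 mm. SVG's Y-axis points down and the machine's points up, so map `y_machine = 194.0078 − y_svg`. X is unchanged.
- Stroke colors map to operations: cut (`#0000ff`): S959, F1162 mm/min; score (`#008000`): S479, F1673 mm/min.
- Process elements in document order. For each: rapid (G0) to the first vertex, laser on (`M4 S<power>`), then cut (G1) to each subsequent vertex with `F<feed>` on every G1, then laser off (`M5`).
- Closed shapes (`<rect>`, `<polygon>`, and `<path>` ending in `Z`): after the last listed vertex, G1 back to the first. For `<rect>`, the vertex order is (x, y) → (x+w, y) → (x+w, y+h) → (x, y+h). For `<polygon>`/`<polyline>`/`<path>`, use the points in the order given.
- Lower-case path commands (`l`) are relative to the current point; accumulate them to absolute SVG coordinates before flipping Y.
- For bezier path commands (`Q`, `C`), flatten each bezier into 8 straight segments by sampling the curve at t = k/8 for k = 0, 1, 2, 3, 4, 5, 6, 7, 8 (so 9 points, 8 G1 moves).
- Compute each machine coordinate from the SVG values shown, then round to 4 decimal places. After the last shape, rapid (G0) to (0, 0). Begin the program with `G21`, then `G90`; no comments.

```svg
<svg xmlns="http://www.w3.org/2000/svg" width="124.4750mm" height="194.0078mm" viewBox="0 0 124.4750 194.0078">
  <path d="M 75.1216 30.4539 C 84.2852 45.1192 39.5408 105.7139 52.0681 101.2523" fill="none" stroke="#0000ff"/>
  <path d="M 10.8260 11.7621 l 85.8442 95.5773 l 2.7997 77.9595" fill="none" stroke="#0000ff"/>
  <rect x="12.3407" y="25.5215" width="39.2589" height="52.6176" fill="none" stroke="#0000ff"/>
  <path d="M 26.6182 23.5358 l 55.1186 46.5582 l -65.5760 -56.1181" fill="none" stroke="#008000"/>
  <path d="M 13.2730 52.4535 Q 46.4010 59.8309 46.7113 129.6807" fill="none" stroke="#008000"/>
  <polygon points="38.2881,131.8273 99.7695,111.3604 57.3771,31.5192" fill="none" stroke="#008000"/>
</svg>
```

G21
G90
G0 X75.1216 Y163.5539
M4 S959
G1 X76.2482 Y156.1182 F1162
G1 X73.6237 Y145.6773 F1162
G1 X68.5512 Y133.5317 F1162
G1 X62.3335 Y120.9821 F1162
G1 X56.2734 Y109.3291 F1162
G1 X51.6739 Y99.8732 F1162
G1 X49.8378 Y93.9151 F1162
G1 X52.0681 Y92.7555 F1162
M5
G0 X10.8260 Y182.2457
M4 S959
G1 X96.6702 Y86.6684 F1162
G1 X99.4699 Y8.7089 F1162
M5
G0 X12.3407 Y168.4863
M4 S959
G1 X51.5996 Y168.4863 F1162
G1 X51.5996 Y115.8687 F1162
G1 X12.3407 Y115.8687 F1162
G1 X12.3407 Y168.4863 F1162
M5
G0 X26.6182 Y170.4720
M4 S479
G1 X81.7368 Y123.9138 F1673
G1 X16.1608 Y180.0319 F1673
M5
G0 X13.2730 Y141.5543
M4 S479
G1 X21.0422 Y138.7338 F1673
G1 X27.7859 Y133.9611 F1673
G1 X33.5040 Y127.2361 F1673
G1 X38.1966 Y118.5588 F1673
G1 X41.8636 Y107.9293 F1673
G1 X44.5050 Y95.3475 F1673
G1 X46.1209 Y80.8134 F1673
G1 X46.7113 Y64.3271 F1673
M5
G0 X38.2881 Y62.1805
M4 S479
G1 X99.7695 Y82.6474 F1673
G1 X57.3771 Y162.4886 F1673
G1 X38.2881 Y62.1805 F1673
M5
G0 X0.0000 Y0.0000

viewBox `0 0 124.4750 194.0078` with mm width/height → 1 unit = 1 mm. Flip: y_m = 194.0078 − y_svg.

**Shape 1** — `<path>` cubic bezier, stroke `#0000ff` → cut (S959, F1162). Control points (SVG): P0=(75.1216,30.4539), P1=(84.2852,45.1192), P2=(39.5408,105.7139), P3=(52.0681,101.2523); sampled at t=k/8. Machine vertices: (75.1216,163.5539) → (76.2482,156.1182) → (73.6237,145.6773) → (68.5512,133.5317) → (62.3335,120.9821) → (56.2734,109.3291) → (51.6739,99.8732) → (49.8378,93.9151) → (52.0681,92.7555). Open path.

**Shape 2** — `<path>` open polyline, stroke `#0000ff` → cut (S959, F1162). Machine vertices: (10.8260,182.2457) → (96.6702,86.6684) → (99.4699,8.7089). Open path.

**Shape 3** — `<rect>` rectangle, stroke `#0000ff` → cut (S959, F1162). Machine vertices: (12.3407,168.4863) → (51.5996,168.4863) → (51.5996,115.8687) → (12.3407,115.8687) → (12.3407,168.4863). Closed: final G1 returns to the first vertex.

**Shape 4** — `<path>` open polyline, stroke `#008000` → score (S479, F1673). Machine vertices: (26.6182,170.4720) → (81.7368,123.9138) → (16.1608,180.0319). Open path.

**Shape 5** — `<path>` quadratic bezier, stroke `#008000` → score (S479, F1673). Control points (SVG): P0=(13.2730,52.4535), P1=(46.4010,59.8309), P2=(46.7113,129.6807); sampled at t=k/8. Machine vertices: (13.2730,141.5543) → (21.0422,138.7338) → (27.7859,133.9611) → (33.5040,127.2361) → (38.1966,118.5588) → (41.8636,107.9293) → (44.5050,95.3475) → (46.1209,80.8134) → (46.7113,64.3271). Open path.

**Shape 6** — `<polygon>` closed polygon, stroke `#008000` → score (S479, F1673). Machine vertices: (38.2881,62.1805) → (99.7695,82.6474) → (57.3771,162.4886) → (38.2881,62.1805). Closed: final G1 returns to the first vertex.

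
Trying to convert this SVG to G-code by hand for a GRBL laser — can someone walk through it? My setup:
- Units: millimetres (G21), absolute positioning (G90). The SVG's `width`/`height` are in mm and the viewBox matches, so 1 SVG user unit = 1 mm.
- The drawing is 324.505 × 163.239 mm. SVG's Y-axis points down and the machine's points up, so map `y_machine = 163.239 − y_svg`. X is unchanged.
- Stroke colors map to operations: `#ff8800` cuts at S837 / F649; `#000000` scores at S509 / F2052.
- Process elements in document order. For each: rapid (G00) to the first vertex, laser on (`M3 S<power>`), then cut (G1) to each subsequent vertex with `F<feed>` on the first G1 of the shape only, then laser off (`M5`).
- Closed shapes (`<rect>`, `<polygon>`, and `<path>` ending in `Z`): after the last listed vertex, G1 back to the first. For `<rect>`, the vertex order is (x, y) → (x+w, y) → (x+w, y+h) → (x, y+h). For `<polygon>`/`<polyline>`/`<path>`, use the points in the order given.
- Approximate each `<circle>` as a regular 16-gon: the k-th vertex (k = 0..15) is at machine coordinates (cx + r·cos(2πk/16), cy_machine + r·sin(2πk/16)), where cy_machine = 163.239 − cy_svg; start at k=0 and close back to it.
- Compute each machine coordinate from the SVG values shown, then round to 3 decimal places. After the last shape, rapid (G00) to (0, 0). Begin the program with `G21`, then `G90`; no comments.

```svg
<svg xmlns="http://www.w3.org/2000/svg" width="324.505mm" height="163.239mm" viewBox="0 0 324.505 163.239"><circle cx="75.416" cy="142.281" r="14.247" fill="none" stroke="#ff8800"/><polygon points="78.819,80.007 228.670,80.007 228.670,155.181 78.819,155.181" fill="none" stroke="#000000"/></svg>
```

G21
G90
G00 X89.663 Y20.958
M3 S837
G1 X88.579 Y26.410 F649
G1 X85.490 Y31.032
G1 X80.868 Y34.121
G1 X75.416 Y35.205
G1 X69.964 Y34.121
G1 X65.342 Y31.032
G1 X62.253 Y26.410
G1 X61.169 Y20.958
G1 X62.253 Y15.506
G1 X65.342 Y10.884
G1 X69.964 Y7.795
G1 X75.416 Y6.711
G1 X80.868 Y7.795
G1 X85.490 Y10.884
G1 X88.579 Y15.506
G1 X89.663 Y20.958
M5
G00 X78.819 Y83.232
M3 S509
G1 X228.670 Y83.232 F2052
G1 X228.670 Y8.058
G1 X78.819 Y8.058
G1 X78.819 Y83.232
M5
G00 X0.000 Y0.000

viewBox `0 0 324.505 163.239` with mm width/height → 1 unit = 1 mm. Flip: y_m = 163.239 − y_svg.

**Shape 1** — `<circle>` circle, stroke `#ff8800` → cut (S837, F649). Machine vertices: (89.663,20.958) → (88.579,26.410) → (85.490,31.032) → (80.868,34.121) → (75.416,35.205) → (69.964,34.121) → (65.342,31.032) → (62.253,26.410) → (61.169,20.958) → (62.253,15.506) → (65.342,10.884) → (69.964,7.795) → (75.416,6.711) → (80.868,7.795) → (85.490,10.884) → (88.579,15.506) → (89.663,20.958). Closed: final G1 returns to the first vertex.

**Shape 2** — `<polygon>` rectangle, stroke `#000000` → score (S509, F2052). Machine vertices: (78.819,83.232) → (228.670,83.232) → (228.670,8.058) → (78.819,8.058) → (78.819,83.232). Closed: final G1 returns to the first vertex.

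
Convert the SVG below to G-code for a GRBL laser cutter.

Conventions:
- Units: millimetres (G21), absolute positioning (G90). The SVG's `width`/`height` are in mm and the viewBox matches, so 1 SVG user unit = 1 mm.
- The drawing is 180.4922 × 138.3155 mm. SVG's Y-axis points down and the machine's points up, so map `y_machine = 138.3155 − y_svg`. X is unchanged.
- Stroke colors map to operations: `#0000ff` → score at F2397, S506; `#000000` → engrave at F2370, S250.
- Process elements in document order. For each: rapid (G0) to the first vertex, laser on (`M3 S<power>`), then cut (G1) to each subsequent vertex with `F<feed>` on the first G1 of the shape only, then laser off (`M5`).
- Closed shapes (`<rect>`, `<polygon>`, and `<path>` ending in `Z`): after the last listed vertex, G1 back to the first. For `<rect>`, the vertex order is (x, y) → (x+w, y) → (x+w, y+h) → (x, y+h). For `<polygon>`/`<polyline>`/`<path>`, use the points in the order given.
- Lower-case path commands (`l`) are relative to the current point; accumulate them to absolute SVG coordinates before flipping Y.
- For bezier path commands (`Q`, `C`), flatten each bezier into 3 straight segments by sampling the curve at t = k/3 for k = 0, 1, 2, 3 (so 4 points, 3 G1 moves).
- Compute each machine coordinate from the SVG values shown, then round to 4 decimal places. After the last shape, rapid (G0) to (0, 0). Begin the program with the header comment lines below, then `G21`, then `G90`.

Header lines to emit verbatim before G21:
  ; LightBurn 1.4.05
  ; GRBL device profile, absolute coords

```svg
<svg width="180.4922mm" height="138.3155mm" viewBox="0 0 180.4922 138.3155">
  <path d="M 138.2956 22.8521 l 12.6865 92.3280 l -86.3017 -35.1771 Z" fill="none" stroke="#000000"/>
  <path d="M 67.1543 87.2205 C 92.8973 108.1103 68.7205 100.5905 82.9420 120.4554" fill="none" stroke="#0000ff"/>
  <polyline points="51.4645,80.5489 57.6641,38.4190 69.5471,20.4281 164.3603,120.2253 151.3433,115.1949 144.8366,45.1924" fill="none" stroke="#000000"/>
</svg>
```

Since the viewBox matches the mm dimensions, user units are millimetres directly. The only transform is the Y-flip y_m = 138.3155 − y_svg.

Shape 1 is a regular polygon drawn with `<path>`. Its stroke #000000 means engrave at S250, F2370. After flipping Y the toolpath is (138.2956,115.4634) → (150.9821,23.1354) → (64.6804,58.3125) → (138.2956,115.4634), returning to the start.

Shape 2 is a cubic bezier drawn with `<path>`. Its stroke #0000ff means score at S506, F2397. After flipping Y the toolpath is (67.1543,51.0950) → (79.5284,37.6086) → (78.2489,30.6632) → (82.9420,17.8601).

Shape 3 is a open polyline drawn with `<polyline>`. Its stroke #000000 means engrave at S250, F2370. After flipping Y the toolpath is (51.4645,57.7666) → (57.6641,99.8965) → (69.5471,117.8874) → (164.3603,18.0902) → (151.3433,23.1206) → (144.8366,93.1231).

; LightBurn 1.4.05
; GRBL device profile, absolute coords
G21
G90
G0 X138.2956 Y115.4634
M3 S250
G1 X150.9821 Y23.1354 F2370
G1 X64.6804 Y58.3125
G1 X138.2956 Y115.4634
M5
G0 X67.1543 Y51.0950
M3 S506
G1 X79.5284 Y37.6086 F2397
G1 X78.2489 Y30.6632
G1 X82.9420 Y17.8601
M5
G0 X51.4645 Y57.7666
M3 S250
G1 X57.6641 Y99.8965 F2370
G1 X69.5471 Y117.8874
G1 X164.3603 Y18.0902
G1 X151.3433 Y23.1206
G1 X144.8366 Y93.1231
M5
G0 X0.0000 Y0.0000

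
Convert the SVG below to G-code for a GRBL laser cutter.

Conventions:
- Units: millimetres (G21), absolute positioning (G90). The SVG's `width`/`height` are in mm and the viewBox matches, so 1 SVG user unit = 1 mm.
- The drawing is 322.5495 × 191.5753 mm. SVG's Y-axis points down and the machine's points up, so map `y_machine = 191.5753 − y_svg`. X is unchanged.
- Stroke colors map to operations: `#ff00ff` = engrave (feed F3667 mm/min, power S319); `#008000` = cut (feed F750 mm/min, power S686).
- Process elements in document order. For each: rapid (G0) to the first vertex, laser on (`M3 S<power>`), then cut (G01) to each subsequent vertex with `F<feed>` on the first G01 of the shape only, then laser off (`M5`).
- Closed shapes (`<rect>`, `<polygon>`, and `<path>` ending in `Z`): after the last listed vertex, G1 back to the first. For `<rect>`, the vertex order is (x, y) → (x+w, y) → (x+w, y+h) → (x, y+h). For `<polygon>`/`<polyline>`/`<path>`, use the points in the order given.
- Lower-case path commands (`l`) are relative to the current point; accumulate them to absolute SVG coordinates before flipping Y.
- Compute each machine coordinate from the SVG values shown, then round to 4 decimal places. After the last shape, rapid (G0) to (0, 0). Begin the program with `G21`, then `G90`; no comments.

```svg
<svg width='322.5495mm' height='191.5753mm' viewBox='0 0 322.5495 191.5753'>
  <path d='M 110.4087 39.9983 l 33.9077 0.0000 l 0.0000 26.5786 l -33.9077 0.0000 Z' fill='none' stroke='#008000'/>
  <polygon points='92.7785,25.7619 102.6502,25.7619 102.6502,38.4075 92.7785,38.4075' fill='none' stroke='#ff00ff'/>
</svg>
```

G21
G90
G0 X110.4087 Y151.5770
M3 S686
G01 X144.3164 Y151.5770 F750
G01 X144.3164 Y124.9984
G01 X110.4087 Y124.9984
G01 X110.4087 Y151.5770
M5
G0 X92.7785 Y165.8134
M3 S319
G01 X102.6502 Y165.8134 F3667
G01 X102.6502 Y153.1678
G01 X92.7785 Y153.1678
G01 X92.7785 Y165.8134
M5
G0 X0.0000 Y0.0000

viewBox `0 0 322.5495 191.5753` with mm width/height → 1 unit = 1 mm. Flip: y_m = 191.5753 − y_svg.

**Shape 1** — `<path>` rectangle, stroke `#008000` → cut (S686, F750). Machine vertices: (110.4087,151.5770) → (144.3164,151.5770) → (144.3164,124.9984) → (110.4087,124.9984) → (110.4087,151.5770). Closed: final G1 returns to the first vertex.

**Shape 2** — `<polygon>` rectangle, stroke `#ff00ff` → engrave (S319, F3667). Machine vertices: (92.7785,165.8134) → (102.6502,165.8134) → (102.6502,153.1678) → (92.7785,153.1678) → (92.7785,165.8134). Closed: final G1 returns to the first vertex.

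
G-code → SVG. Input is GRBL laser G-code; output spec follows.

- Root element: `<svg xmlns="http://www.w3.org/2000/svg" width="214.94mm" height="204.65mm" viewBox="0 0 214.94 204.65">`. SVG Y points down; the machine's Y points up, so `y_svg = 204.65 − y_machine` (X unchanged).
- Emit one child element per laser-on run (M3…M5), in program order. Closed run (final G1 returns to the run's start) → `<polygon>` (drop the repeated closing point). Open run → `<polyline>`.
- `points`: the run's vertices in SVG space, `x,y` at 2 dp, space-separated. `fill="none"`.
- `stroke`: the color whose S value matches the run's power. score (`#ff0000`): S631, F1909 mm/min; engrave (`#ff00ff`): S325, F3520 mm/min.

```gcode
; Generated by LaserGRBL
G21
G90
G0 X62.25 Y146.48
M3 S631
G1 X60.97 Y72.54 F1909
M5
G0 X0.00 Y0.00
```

<svg xmlns="http://www.w3.org/2000/svg" width="214.94mm" height="204.65mm" viewBox="0 0 214.94 204.65">
  <polyline points="62.25,58.17 60.97,132.11" fill="none" stroke="#ff0000"/>
</svg>

Machine Y-up, SVG Y-down with viewBox height 204.65, so y_svg = 204.65 − y_machine; X carries over. Every run uses S631, so all elements get stroke `#ff0000` (score).

Run 1: The run is open, so emit a `<polyline>` with points (Y-flipped): 62.25,58.17 60.97,132.11.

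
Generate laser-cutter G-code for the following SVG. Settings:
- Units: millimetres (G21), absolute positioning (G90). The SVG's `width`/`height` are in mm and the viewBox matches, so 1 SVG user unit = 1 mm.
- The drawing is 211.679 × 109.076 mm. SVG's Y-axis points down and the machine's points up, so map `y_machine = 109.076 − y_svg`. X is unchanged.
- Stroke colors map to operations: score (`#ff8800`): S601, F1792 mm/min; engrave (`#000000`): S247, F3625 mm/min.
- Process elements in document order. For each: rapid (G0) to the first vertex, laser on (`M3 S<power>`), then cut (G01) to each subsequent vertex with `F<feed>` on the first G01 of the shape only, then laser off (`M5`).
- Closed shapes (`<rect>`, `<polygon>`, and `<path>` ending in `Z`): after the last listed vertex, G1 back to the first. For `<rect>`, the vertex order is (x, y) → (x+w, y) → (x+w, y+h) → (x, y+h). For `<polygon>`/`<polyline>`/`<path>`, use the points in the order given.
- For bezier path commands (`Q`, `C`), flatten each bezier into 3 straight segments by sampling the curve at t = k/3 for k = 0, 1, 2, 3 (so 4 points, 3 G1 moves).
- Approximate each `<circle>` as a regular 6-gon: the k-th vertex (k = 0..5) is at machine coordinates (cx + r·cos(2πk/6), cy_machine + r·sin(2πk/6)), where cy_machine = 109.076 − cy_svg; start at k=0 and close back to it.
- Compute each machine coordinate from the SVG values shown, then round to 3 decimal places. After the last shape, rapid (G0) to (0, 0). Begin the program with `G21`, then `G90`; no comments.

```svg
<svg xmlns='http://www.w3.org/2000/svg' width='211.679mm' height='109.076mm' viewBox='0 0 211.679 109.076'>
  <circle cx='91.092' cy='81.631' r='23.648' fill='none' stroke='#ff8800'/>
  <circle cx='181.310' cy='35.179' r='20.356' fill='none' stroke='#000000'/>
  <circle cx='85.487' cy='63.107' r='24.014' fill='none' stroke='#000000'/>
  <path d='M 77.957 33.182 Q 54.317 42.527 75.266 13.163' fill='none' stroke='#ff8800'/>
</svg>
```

G21
G90
G0 X114.740 Y27.445
M3 S601
G01 X102.916 Y47.925 F1792
G01 X79.268 Y47.925
G01 X67.444 Y27.445
G01 X79.268 Y6.965
G01 X102.916 Y6.965
G01 X114.740 Y27.445
M5
G0 X201.666 Y73.897
M3 S247
G01 X191.488 Y91.526 F3625
G01 X171.132 Y91.526
G01 X160.954 Y73.897
G01 X171.132 Y56.268
G01 X191.488 Y56.268
G01 X201.666 Y73.897
M5
G0 X109.501 Y45.969
M3 S247
G01 X97.494 Y66.766 F3625
G01 X73.480 Y66.766
G01 X61.473 Y45.969
G01 X73.480 Y25.172
G01 X97.494 Y25.172
G01 X109.501 Y45.969
M5
G0 X77.957 Y75.894
M3 S601
G01 X67.151 Y73.965 F1792
G01 X66.254 Y80.638
G01 X75.266 Y95.913
M5
G0 X0.000 Y0.000

viewBox `0 0 211.679 109.076` with mm width/height → 1 unit = 1 mm. Flip: y_m = 109.076 − y_svg.

**Shape 1** — `<circle>` circle, stroke `#ff8800` → score (S601, F1792). Machine vertices: (114.740,27.445) → (102.916,47.925) → (79.268,47.925) → (67.444,27.445) → (79.268,6.965) → (102.916,6.965) → (114.740,27.445). Closed: final G1 returns to the first vertex.

**Shape 2** — `<circle>` circle, stroke `#000000` → engrave (S247, F3625). Machine vertices: (201.666,73.897) → (191.488,91.526) → (171.132,91.526) → (160.954,73.897) → (171.132,56.268) → (191.488,56.268) → (201.666,73.897). Closed: final G1 returns to the first vertex.

**Shape 3** — `<circle>` circle, stroke `#000000` → engrave (S247, F3625). Machine vertices: (109.501,45.969) → (97.494,66.766) → (73.480,66.766) → (61.473,45.969) → (73.480,25.172) → (97.494,25.172) → (109.501,45.969). Closed: final G1 returns to the first vertex.

**Shape 4** — `<path>` quadratic bezier, stroke `#ff8800` → score (S601, F1792). Control points (SVG): P0=(77.957,33.182), P1=(54.317,42.527), P2=(75.266,13.163); sampled at t=k/3. Machine vertices: (77.957,75.894) → (67.151,73.965) → (66.254,80.638) → (75.266,95.913). Open path.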